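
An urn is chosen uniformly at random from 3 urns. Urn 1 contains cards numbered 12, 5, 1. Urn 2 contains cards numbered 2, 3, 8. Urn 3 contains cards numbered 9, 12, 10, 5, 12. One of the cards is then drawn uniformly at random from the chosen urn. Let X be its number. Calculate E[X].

299/45

E[X | urn 1] = (12+5+1)/3 = 6.
E[X | urn 2] = (2+3+8)/3 = 13/3.
E[X | urn 3] = (9+12+10+5+12)/5 = 48/5.
By the law of total expectation,
E[X] = (1/3)·(6) + (1/3)·(13/3) + (1/3)·(48/5) = 299/45.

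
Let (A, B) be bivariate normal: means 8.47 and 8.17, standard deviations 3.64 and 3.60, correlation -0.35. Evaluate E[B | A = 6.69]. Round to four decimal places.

E[B | A=x] = μ_B + ρ(σ_B/σ_A)(x − μ_A) for jointly normal variables.
E[B | A=6.69] = 8.17 + (-0.35)·(3.60/3.64)·(6.69 − (8.47)) = 8.17 + (-0.346154)·(-1.78) = 8.7862.

8.7862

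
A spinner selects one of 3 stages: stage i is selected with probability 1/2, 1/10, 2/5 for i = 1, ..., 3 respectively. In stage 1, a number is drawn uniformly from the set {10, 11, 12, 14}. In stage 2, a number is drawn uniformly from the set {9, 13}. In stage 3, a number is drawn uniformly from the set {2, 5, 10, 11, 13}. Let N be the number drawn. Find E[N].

2051/200

E[N | stage 1] = (10+11+12+14)/4 = 47/4.
E[N | stage 2] = (9+13)/2 = 11.
E[N | stage 3] = (2+5+10+11+13)/5 = 41/5.
E[N] = (1/2)·(47/4) + (1/10)·(11) + (2/5)·(41/5) = 2051/200.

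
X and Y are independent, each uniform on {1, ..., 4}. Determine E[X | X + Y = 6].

P(X + Y = 6) = 3/16.
Summing X·P(x,y) over outcomes with X + Y = 6 gives 9/16.
E[X | X + Y = 6] = (9/16) / (3/16) = 3.

3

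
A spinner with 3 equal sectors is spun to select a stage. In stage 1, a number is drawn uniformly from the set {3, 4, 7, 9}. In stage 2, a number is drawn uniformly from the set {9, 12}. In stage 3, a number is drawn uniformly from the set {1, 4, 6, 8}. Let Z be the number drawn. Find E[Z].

E[Z | stage 1] = (3+4+7+9)/4 = 23/4.
E[Z | stage 2] = (9+12)/2 = 21/2.
E[Z | stage 3] = (1+4+6+8)/4 = 19/4.
By the law of total expectation,
E[Z] = (1/3)·(23/4) + (1/3)·(21/2) + (1/3)·(19/4) = 7.

7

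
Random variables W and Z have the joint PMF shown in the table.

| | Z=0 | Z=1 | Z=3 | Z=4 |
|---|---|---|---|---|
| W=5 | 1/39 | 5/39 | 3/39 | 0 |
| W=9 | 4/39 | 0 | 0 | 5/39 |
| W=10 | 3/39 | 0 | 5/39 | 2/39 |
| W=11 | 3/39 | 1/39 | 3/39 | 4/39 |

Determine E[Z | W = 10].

P(W = 10) = 10/39.
Σ Z·P over the event = 0·(3/39) + 3·(5/39) + 4·(2/39) = 23/39.
E[Z | W = 10] = (23/39) / (10/39) = 23/10.

23/10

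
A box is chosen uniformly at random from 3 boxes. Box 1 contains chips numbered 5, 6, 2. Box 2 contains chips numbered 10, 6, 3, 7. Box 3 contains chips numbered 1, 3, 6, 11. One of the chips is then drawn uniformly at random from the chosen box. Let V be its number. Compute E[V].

E[V | box 1] = (5+6+2)/3 = 13/3.
E[V | box 2] = (10+6+3+7)/4 = 13/2.
E[V | box 3] = (1+3+6+11)/4 = 21/4.
By the law of total expectation,
E[V] = (1/3)·(13/3) + (1/3)·(13/2) + (1/3)·(21/4) = 193/36.

193/36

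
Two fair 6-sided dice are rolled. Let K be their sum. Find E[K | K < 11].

218/33

P(K < 11) = 11/12.
E[K | K < 11] = (109/18) / (11/12) = 218/33.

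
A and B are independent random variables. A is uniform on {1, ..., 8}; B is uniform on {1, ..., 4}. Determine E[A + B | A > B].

87/11

P(A > B) = 11/16.
Summing (A+B)·P(x,y) over outcomes with A > B gives 87/16.
E[A + B | A > B] = (87/16) / (11/16) = 87/11.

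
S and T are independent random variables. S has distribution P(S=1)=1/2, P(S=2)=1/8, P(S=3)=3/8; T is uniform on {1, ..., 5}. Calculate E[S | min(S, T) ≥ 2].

P(min(S, T) ≥ 2) = 2/5.
Summing S·P(x,y) over outcomes with min(S, T) ≥ 2 gives 11/10.
E[S | min(S, T) ≥ 2] = (11/10) / (2/5) = 11/4.

11/4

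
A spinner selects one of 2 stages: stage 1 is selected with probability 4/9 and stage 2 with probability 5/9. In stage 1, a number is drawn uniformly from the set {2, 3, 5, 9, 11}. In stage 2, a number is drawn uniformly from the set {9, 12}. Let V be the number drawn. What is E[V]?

17/2

E[V | stage 1] = (2+3+5+9+11)/5 = 6.
E[V | stage 2] = (9+12)/2 = 21/2.
E[V] = (4/9)·(6) + (5/9)·(21/2) = 17/2.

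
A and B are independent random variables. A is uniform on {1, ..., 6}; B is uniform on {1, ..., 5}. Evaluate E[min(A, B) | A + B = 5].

Outcomes with A + B = 5: (1,4), (2,3), (3,2), (4,1), each with probability 1/30.
E[min(A, B) | A + B = 5] = (1 + 2 + 2 + 1) / 4 = 3/2.

3/2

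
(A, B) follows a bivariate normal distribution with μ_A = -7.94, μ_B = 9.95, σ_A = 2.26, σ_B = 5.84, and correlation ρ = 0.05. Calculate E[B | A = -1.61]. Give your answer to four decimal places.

The regression of B on A has slope ρ·σ_B/σ_A and passes through (μ_A, μ_B).
E[B | A=-1.61] = 9.95 + (0.05)·(5.84/2.26)·(-1.61 − (-7.94)) = 9.95 + (0.129204)·(6.33) = 10.7679.

10.7679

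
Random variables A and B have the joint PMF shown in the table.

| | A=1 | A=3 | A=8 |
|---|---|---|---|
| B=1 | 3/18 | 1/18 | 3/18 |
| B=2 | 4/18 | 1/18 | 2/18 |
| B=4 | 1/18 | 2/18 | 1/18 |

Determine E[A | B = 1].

P(B = 1) = 7/18.
Σ A·P over the event = 1·(3/18) + 3·(1/18) + 8·(3/18) = 5/3.
E[A | B = 1] = (5/3) / (7/18) = 30/7.

30/7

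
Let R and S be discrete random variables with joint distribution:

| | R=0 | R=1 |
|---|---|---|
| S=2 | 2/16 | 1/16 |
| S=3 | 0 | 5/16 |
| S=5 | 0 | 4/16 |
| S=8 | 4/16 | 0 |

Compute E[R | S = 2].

1/3

P(S = 2) = 3/16.
Σ R·P over the event = 0·(2/16) + 1·(1/16) = 1/16.
E[R | S = 2] = (1/16) / (3/16) = 1/3.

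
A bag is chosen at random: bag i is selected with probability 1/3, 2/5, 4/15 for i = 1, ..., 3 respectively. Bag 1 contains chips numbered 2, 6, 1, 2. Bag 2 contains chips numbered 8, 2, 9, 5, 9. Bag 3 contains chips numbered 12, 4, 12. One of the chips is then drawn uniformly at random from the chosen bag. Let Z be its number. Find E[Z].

5441/900

E[Z | bag 1] = (2+6+1+2)/4 = 11/4.
E[Z | bag 2] = (8+2+9+5+9)/5 = 33/5.
E[Z | bag 3] = (12+4+12)/3 = 28/3.
By the law of total expectation,
E[Z] = (1/3)·(11/4) + (2/5)·(33/5) + (4/15)·(28/3) = 5441/900.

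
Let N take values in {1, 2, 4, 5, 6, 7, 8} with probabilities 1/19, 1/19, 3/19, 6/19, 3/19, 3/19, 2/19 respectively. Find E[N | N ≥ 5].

P(N ≥ 5) = 14/19.
Σ over the event: 5·6/19 + 6·3/19 + 7·3/19 + 8·2/19 = 85/19.
E[N | N ≥ 5] = (85/19) / (14/19) = 85/14.

85/14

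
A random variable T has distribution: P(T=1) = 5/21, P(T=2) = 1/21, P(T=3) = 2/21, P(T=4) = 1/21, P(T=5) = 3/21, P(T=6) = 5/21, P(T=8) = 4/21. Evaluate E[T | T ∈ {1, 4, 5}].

8/3

P(T ∈ {1, 4, 5}) = 3/7.
Σ over the event: 1·5/21 + 4·1/21 + 5·1/7 = 8/7.
E[T | T ∈ {1, 4, 5}] = (8/7) / (3/7) = 8/3.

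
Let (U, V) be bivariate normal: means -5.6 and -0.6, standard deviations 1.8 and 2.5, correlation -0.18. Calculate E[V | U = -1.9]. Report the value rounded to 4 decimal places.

For a bivariate normal, E[V | U=x] = μ_V + ρ·(σ_V/σ_U)·(x − μ_U).
E[V | U=-1.9] = -0.6 + (-0.18)·(2.5/1.8)·(-1.9 − (-5.6)) = -0.6 + (-0.25)·(3.7) = -1.5250.

-1.5250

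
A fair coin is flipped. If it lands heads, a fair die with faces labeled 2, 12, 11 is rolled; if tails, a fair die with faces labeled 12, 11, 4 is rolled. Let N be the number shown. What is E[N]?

E[N | heads] = (2+12+11)/3 = 25/3.
E[N | tails] = (12+11+4)/3 = 9.
E[N] = (1/2)·(25/3) + (1/2)·(9) = 26/3.

26/3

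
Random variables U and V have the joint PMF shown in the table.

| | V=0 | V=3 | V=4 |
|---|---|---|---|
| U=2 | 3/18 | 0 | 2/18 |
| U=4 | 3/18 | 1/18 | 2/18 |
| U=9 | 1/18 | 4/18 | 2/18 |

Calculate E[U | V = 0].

P(V = 0) = 7/18.
Σ U·P over the event = 2·(3/18) + 4·(3/18) + 9·(1/18) = 3/2.
E[U | V = 0] = (3/2) / (7/18) = 27/7.

27/7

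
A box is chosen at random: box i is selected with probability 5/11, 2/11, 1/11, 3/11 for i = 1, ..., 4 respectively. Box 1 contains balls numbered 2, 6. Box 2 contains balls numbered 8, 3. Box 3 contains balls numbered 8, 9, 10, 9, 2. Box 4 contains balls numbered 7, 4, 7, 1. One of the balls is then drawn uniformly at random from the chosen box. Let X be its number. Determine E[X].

1057/220

E[X | box 1] = (2+6)/2 = 4.
E[X | box 2] = (8+3)/2 = 11/2.
E[X | box 3] = (8+9+10+9+2)/5 = 38/5.
E[X | box 4] = (7+4+7+1)/4 = 19/4.
By the law of total expectation,
E[X] = (5/11)·(4) + (2/11)·(11/2) + (1/11)·(38/5) + (3/11)·(19/4) = 1057/220.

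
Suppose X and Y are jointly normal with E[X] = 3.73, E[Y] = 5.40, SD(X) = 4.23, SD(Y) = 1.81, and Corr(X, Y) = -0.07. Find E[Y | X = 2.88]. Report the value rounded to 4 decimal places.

5.4255

E[Y | X=x] = μ_Y + ρ(σ_Y/σ_X)(x − μ_X) for jointly normal variables.
E[Y | X=2.88] = 5.40 + (-0.07)·(1.81/4.23)·(2.88 − (3.73)) = 5.40 + (-0.029953)·(-0.85) = 5.4255.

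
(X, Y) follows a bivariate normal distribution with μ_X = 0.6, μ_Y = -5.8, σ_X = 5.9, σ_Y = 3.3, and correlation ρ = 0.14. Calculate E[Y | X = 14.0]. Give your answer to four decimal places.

E[Y | X=x] = μ_Y + ρ(σ_Y/σ_X)(x − μ_X) for jointly normal variables.
E[Y | X=14.0] = -5.8 + (0.14)·(3.3/5.9)·(14.0 − (0.6)) = -5.8 + (0.078305)·(13.4) = -4.7507.

-4.7507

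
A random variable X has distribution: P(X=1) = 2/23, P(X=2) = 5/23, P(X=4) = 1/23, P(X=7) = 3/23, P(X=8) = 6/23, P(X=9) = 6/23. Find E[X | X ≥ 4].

P(X ≥ 4) = 16/23.
Σ over the event: 4·1/23 + 7·3/23 + 8·6/23 + 9·6/23 = 127/23.
E[X | X ≥ 4] = (127/23) / (16/23) = 127/16.

127/16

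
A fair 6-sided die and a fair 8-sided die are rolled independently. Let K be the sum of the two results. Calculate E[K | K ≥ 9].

P(K ≥ 9) = 7/16.
Σ over the event: 9·1/8 + 10·5/48 + 11·1/12 + 12·1/16 + 13·1/24 + 14·1/48 = 14/3.
E[K | K ≥ 9] = (14/3) / (7/16) = 32/3.

32/3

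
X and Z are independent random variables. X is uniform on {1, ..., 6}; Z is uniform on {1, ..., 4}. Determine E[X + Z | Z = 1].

Outcomes with Z = 1: (1,1), (2,1), (3,1), (4,1), (5,1), (6,1), each with probability 1/24.
E[X + Z | Z = 1] = (2 + 3 + 4 + 5 + 6 + 7) / 6 = 9/2.

9/2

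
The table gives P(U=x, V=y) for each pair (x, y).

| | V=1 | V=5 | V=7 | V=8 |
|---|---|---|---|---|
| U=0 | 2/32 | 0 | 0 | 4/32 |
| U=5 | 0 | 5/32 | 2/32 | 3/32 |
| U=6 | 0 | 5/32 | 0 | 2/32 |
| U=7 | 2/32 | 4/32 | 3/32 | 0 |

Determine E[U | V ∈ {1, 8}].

41/13

P(V ∈ {1, 8}) = 13/32.
Σ U·P over the event = 0·(2/32) + 0·(4/32) + 5·(3/32) + 6·(2/32) + 7·(2/32) = 41/32.
E[U | V ∈ {1, 8}] = (41/32) / (13/32) = 41/13.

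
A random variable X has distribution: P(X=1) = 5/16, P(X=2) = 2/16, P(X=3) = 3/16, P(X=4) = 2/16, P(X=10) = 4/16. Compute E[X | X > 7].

P(X > 7) = 1/4.
Σ over the event: 10·1/4 = 5/2.
E[X | X > 7] = (5/2) / (1/4) = 10.

10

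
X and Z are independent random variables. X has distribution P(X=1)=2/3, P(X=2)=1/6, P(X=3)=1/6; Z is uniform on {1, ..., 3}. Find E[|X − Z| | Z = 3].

3/2

P(Z = 3) = 1/3.
Summing |X−Z|·P(x,y) over outcomes with Z = 3 gives 1/2.
E[|X − Z| | Z = 3] = (1/2) / (1/3) = 3/2.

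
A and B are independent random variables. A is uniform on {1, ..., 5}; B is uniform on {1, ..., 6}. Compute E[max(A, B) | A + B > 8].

11/2

P(A + B > 8) = 1/5.
Summing max(A,B)·P(x,y) over outcomes with A + B > 8 gives 11/10.
E[max(A, B) | A + B > 8] = (11/10) / (1/5) = 11/2.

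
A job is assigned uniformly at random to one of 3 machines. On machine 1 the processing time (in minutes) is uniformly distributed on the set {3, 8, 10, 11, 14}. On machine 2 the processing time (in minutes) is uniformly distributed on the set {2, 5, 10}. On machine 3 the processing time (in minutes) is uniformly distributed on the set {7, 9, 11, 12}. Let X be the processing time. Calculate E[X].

E[X | machine 1] = (3+8+10+11+14)/5 = 46/5.
E[X | machine 2] = (2+5+10)/3 = 17/3.
E[X | machine 3] = (7+9+11+12)/4 = 39/4.
By the law of total expectation,
E[X] = (1/3)·(46/5) + (1/3)·(17/3) + (1/3)·(39/4) = 1477/180.

1477/180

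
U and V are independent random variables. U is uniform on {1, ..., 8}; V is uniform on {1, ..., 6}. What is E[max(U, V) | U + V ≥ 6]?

112/19

P(U + V ≥ 6) = 19/24.
Summing max(U,V)·P(x,y) over outcomes with U + V ≥ 6 gives 14/3.
E[max(U, V) | U + V ≥ 6] = (14/3) / (19/24) = 112/19.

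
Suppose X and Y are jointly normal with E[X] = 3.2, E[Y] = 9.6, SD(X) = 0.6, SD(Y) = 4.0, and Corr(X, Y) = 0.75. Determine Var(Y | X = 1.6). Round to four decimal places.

For a bivariate normal, Var(Y | X=x) = σ_Y²(1 − ρ²).
Var(Y | X=1.6) = (4.0)²·(1 − (0.75)²) = 16·0.4375 = 7.0000.

7.0000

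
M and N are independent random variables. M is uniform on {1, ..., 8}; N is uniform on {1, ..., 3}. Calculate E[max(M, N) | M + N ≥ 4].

107/21

P(M + N ≥ 4) = 7/8.
Summing max(M,N)·P(x,y) over outcomes with M + N ≥ 4 gives 107/24.
E[max(M, N) | M + N ≥ 4] = (107/24) / (7/8) = 107/21.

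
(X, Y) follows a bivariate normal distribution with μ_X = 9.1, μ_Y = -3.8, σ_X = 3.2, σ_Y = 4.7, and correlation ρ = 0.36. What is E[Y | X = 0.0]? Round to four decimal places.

E[Y | X=x] = μ_Y + ρ(σ_Y/σ_X)(x − μ_X) for jointly normal variables.
E[Y | X=0.0] = -3.8 + (0.36)·(4.7/3.2)·(0.0 − (9.1)) = -3.8 + (0.52875)·(-9.1) = -8.6116.

-8.6116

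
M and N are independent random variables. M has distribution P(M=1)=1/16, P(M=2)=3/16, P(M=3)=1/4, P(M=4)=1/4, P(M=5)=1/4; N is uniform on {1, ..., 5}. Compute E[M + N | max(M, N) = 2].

24/7

P(max(M, N) = 2) = 7/80.
Summing (M+N)·P(x,y) over outcomes with max(M, N) = 2 gives 3/10.
E[M + N | max(M, N) = 2] = (3/10) / (7/80) = 24/7.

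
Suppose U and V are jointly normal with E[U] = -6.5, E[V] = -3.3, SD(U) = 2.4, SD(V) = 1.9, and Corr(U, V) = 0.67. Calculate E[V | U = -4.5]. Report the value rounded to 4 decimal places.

-2.2392

For a bivariate normal, E[V | U=x] = μ_V + ρ·(σ_V/σ_U)·(x − μ_U).
E[V | U=-4.5] = -3.3 + (0.67)·(1.9/2.4)·(-4.5 − (-6.5)) = -3.3 + (0.53042)·(2) = -2.2392.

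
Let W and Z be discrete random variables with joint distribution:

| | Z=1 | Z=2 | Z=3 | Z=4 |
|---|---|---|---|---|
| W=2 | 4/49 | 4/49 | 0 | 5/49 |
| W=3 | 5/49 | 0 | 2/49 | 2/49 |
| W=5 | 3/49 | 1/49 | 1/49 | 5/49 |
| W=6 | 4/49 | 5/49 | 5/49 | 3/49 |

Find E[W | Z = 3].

P(Z = 3) = 8/49.
Σ W·P over the event = 3·(2/49) + 5·(1/49) + 6·(5/49) = 41/49.
E[W | Z = 3] = (41/49) / (8/49) = 41/8.

41/8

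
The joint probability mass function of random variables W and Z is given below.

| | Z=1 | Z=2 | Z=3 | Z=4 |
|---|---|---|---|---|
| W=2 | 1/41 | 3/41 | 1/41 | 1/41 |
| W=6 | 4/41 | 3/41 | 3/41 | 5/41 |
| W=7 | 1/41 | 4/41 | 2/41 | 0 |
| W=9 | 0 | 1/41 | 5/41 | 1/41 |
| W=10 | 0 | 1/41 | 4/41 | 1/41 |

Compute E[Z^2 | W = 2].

P(W = 2) = 6/41.
Σ Z^2·P over the event = 1·(1/41) + 4·(3/41) + 9·(1/41) + 16·(1/41) = 38/41.
E[Z^2 | W = 2] = (38/41) / (6/41) = 19/3.

19/3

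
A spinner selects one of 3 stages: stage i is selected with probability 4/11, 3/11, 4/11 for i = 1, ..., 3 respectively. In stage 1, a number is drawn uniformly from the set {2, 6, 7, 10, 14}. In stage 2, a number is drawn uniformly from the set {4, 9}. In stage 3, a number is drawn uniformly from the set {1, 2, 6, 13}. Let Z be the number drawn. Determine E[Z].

727/110

E[Z | stage 1] = (2+6+7+10+14)/5 = 39/5.
E[Z | stage 2] = (4+9)/2 = 13/2.
E[Z | stage 3] = (1+2+6+13)/4 = 11/2.
E[Z] = (4/11)·(39/5) + (3/11)·(13/2) + (4/11)·(11/2) = 727/110.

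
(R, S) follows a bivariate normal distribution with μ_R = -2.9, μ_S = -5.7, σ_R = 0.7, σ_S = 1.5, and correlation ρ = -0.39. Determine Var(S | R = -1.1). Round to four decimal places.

Var(S | R=x) = (1 − ρ²)·σ_S².
Var(S | R=-1.1) = (1.5)²·(1 − (-0.39)²) = 2.25·0.8479 = 1.9078.

1.9078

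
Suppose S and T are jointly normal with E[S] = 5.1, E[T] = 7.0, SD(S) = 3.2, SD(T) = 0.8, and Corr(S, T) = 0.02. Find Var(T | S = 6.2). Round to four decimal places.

0.6397

The conditional variance in a bivariate normal is σ_T²(1 − ρ²), independent of x.
Var(T | S=6.2) = (0.8)²·(1 − (0.02)²) = 0.64·0.9996 = 0.6397.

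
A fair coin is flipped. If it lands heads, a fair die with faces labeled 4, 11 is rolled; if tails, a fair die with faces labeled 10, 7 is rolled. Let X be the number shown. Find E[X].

8

E[X | heads] = (4+11)/2 = 15/2.
E[X | tails] = (10+7)/2 = 17/2.
By the law of total expectation,
E[X] = (1/2)·(15/2) + (1/2)·(17/2) = 8.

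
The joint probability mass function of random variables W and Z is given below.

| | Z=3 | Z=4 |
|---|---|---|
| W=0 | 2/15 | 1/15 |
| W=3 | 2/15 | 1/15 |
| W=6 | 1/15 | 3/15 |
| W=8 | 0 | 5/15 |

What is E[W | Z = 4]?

P(Z = 4) = 2/3.
Σ W·P over the event = 0·(1/15) + 3·(1/15) + 6·(3/15) + 8·(5/15) = 61/15.
E[W | Z = 4] = (61/15) / (2/3) = 61/10.

61/10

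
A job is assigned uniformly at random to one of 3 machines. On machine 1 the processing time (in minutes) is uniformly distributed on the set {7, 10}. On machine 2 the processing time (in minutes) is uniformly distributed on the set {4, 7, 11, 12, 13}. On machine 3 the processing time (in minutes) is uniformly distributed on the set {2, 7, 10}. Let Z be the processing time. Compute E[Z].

E[Z | machine 1] = (7+10)/2 = 17/2.
E[Z | machine 2] = (4+7+11+12+13)/5 = 47/5.
E[Z | machine 3] = (2+7+10)/3 = 19/3.
By the law of total expectation,
E[Z] = (1/3)·(17/2) + (1/3)·(47/5) + (1/3)·(19/3) = 727/90.

727/90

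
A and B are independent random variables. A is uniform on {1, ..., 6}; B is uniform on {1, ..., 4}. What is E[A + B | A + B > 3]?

P(A + B > 3) = 7/8.
Summing (A+B)·P(x,y) over outcomes with A + B > 3 gives 17/3.
E[A + B | A + B > 3] = (17/3) / (7/8) = 136/21.

136/21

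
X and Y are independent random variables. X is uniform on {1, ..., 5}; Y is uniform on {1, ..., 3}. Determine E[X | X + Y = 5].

3

Outcomes with X + Y = 5: (2,3), (3,2), (4,1), each with probability 1/15.
E[X | X + Y = 5] = (2 + 3 + 4) / 3 = 3.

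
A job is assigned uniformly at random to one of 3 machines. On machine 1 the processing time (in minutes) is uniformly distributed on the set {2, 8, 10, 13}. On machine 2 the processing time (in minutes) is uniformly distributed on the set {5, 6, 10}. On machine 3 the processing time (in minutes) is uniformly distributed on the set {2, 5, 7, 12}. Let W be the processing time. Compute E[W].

29/4

E[W | machine 1] = (2+8+10+13)/4 = 33/4.
E[W | machine 2] = (5+6+10)/3 = 7.
E[W | machine 3] = (2+5+7+12)/4 = 13/2.
E[W] = (1/3)·(33/4) + (1/3)·(7) + (1/3)·(13/2) = 29/4.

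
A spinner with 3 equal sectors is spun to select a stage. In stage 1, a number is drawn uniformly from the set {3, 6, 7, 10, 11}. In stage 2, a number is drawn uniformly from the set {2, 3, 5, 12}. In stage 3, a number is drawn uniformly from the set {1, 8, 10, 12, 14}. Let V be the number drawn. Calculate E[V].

E[V | stage 1] = (3+6+7+10+11)/5 = 37/5.
E[V | stage 2] = (2+3+5+12)/4 = 11/2.
E[V | stage 3] = (1+8+10+12+14)/5 = 9.
E[V] = (1/3)·(37/5) + (1/3)·(11/2) + (1/3)·(9) = 73/10.

73/10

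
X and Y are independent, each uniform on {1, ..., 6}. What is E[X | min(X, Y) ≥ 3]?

P(min(X, Y) ≥ 3) = 4/9.
Summing X·P(x,y) over outcomes with min(X, Y) ≥ 3 gives 2.
E[X | min(X, Y) ≥ 3] = (2) / (4/9) = 9/2.

9/2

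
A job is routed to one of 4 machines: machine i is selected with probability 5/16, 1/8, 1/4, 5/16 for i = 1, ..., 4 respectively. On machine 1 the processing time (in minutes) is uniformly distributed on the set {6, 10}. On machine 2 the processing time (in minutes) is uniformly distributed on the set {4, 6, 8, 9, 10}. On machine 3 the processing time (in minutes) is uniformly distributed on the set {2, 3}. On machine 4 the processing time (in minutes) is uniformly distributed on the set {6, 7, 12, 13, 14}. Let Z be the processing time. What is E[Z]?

73/10

E[Z | machine 1] = (6+10)/2 = 8.
E[Z | machine 2] = (4+6+8+9+10)/5 = 37/5.
E[Z | machine 3] = (2+3)/2 = 5/2.
E[Z | machine 4] = (6+7+12+13+14)/5 = 52/5.
By the law of total expectation,
E[Z] = (5/16)·(8) + (1/8)·(37/5) + (1/4)·(5/2) + (5/16)·(52/5) = 73/10.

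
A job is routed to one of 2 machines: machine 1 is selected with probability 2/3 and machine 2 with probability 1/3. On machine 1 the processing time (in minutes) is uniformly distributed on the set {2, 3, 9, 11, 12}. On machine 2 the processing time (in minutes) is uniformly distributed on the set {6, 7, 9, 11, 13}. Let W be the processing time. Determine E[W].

8

E[W | machine 1] = (2+3+9+11+12)/5 = 37/5.
E[W | machine 2] = (6+7+9+11+13)/5 = 46/5.
E[W] = (2/3)·(37/5) + (1/3)·(46/5) = 8.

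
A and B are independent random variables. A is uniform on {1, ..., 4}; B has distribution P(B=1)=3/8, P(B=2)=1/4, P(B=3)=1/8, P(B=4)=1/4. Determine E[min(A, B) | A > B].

P(A > B) = 7/16.
Summing min(A,B)·P(x,y) over outcomes with A > B gives 5/8.
E[min(A, B) | A > B] = (5/8) / (7/16) = 10/7.

10/7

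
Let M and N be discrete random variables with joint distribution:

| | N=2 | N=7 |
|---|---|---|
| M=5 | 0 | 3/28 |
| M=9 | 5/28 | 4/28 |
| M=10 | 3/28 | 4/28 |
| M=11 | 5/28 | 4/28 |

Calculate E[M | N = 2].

P(N = 2) = 13/28.
Σ M·P over the event = 9·(5/28) + 10·(3/28) + 11·(5/28) = 65/14.
E[M | N = 2] = (65/14) / (13/28) = 10.

10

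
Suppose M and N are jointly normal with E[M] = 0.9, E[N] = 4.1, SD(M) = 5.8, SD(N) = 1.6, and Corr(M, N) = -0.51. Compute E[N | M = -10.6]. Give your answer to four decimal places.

For a bivariate normal, E[N | M=x] = μ_N + ρ·(σ_N/σ_M)·(x − μ_M).
E[N | M=-10.6] = 4.1 + (-0.51)·(1.6/5.8)·(-10.6 − (0.9)) = 4.1 + (-0.14069)·(-11.5) = 5.7179.

5.7179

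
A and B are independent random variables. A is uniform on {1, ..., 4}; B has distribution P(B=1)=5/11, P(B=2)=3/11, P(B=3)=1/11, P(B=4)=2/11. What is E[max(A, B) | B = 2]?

11/4

P(B = 2) = 3/11.
Summing max(A,B)·P(x,y) over outcomes with B = 2 gives 3/4.
E[max(A, B) | B = 2] = (3/4) / (3/11) = 11/4.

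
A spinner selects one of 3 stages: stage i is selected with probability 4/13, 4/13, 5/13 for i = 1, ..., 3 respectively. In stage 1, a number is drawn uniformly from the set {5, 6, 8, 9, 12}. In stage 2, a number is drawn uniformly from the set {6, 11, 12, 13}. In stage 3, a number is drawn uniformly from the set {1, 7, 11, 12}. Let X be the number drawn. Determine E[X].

451/52

E[X | stage 1] = (5+6+8+9+12)/5 = 8.
E[X | stage 2] = (6+11+12+13)/4 = 21/2.
E[X | stage 3] = (1+7+11+12)/4 = 31/4.
By the law of total expectation,
E[X] = (4/13)·(8) + (4/13)·(21/2) + (5/13)·(31/4) = 451/52.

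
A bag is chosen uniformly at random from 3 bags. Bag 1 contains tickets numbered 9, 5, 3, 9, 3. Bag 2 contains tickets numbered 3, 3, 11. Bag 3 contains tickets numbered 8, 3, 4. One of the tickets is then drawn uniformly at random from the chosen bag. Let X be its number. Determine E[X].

E[X | bag 1] = (9+5+3+9+3)/5 = 29/5.
E[X | bag 2] = (3+3+11)/3 = 17/3.
E[X | bag 3] = (8+3+4)/3 = 5.
By the law of total expectation,
E[X] = (1/3)·(29/5) + (1/3)·(17/3) + (1/3)·(5) = 247/45.

247/45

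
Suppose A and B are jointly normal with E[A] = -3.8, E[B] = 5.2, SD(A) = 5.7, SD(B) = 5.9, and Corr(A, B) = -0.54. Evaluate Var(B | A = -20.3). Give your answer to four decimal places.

24.6594

Var(B | A=x) = (1 − ρ²)·σ_B².
Var(B | A=-20.3) = (5.9)²·(1 − (-0.54)²) = 34.81·0.7084 = 24.6594.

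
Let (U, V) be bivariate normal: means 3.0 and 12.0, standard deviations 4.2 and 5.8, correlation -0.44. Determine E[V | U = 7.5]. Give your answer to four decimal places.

For a bivariate normal, E[V | U=x] = μ_V + ρ·(σ_V/σ_U)·(x − μ_U).
E[V | U=7.5] = 12.0 + (-0.44)·(5.8/4.2)·(7.5 − (3.0)) = 12.0 + (-0.60762)·(4.5) = 9.2657.

9.2657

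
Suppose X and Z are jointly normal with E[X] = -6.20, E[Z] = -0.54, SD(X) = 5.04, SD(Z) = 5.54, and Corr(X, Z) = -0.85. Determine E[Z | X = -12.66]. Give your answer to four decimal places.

For a bivariate normal, E[Z | X=x] = μ_Z + ρ·(σ_Z/σ_X)·(x − μ_X).
E[Z | X=-12.66] = -0.54 + (-0.85)·(5.54/5.04)·(-12.66 − (-6.20)) = -0.54 + (-0.934325)·(-6.46) = 5.4957.

5.4957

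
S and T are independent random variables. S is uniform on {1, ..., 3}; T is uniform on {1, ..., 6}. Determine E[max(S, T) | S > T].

Outcomes with S > T: (2,1), (3,1), (3,2), each with probability 1/18.
E[max(S, T) | S > T] = (2 + 3 + 3) / 3 = 8/3.

8/3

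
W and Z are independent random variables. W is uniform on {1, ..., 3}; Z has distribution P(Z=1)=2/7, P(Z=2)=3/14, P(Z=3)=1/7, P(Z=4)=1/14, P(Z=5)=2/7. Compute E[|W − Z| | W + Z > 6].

7/3

P(W + Z > 6) = 3/14.
Summing |W−Z|·P(x,y) over outcomes with W + Z > 6 gives 1/2.
E[|W − Z| | W + Z > 6] = (1/2) / (3/14) = 7/3.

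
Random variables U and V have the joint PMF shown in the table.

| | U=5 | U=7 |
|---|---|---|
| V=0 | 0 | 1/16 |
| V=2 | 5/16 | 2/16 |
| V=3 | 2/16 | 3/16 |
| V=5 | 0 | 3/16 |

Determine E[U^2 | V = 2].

P(V = 2) = 7/16.
Σ U^2·P over the event = 25·(5/16) + 49·(2/16) = 223/16.
E[U^2 | V = 2] = (223/16) / (7/16) = 223/7.

223/7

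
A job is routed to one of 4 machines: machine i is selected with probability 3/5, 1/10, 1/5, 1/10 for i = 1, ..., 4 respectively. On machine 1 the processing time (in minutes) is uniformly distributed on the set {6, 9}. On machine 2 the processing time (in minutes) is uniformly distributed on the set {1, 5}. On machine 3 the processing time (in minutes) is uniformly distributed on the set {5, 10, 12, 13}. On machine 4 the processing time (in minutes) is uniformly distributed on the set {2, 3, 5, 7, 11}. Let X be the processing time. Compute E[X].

184/25

E[X | machine 1] = (6+9)/2 = 15/2.
E[X | machine 2] = (1+5)/2 = 3.
E[X | machine 3] = (5+10+12+13)/4 = 10.
E[X | machine 4] = (2+3+5+7+11)/5 = 28/5.
By the law of total expectation,
E[X] = (3/5)·(15/2) + (1/10)·(3) + (1/5)·(10) + (1/10)·(28/5) = 184/25.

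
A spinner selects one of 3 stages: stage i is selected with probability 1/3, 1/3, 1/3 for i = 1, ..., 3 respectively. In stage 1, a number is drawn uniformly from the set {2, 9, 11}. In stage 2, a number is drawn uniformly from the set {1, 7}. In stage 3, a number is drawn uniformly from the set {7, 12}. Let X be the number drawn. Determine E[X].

E[X | stage 1] = (2+9+11)/3 = 22/3.
E[X | stage 2] = (1+7)/2 = 4.
E[X | stage 3] = (7+12)/2 = 19/2.
E[X] = (1/3)·(22/3) + (1/3)·(4) + (1/3)·(19/2) = 125/18.

125/18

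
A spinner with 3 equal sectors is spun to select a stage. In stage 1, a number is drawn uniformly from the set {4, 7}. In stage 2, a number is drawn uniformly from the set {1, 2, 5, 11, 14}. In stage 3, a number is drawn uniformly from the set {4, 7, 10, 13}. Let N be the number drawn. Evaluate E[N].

E[N | stage 1] = (4+7)/2 = 11/2.
E[N | stage 2] = (1+2+5+11+14)/5 = 33/5.
E[N | stage 3] = (4+7+10+13)/4 = 17/2.
By the law of total expectation,
E[N] = (1/3)·(11/2) + (1/3)·(33/5) + (1/3)·(17/2) = 103/15.

103/15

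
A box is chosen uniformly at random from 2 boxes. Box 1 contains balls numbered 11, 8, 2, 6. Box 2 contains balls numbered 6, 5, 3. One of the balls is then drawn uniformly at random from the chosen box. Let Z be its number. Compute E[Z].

137/24

E[Z | box 1] = (11+8+2+6)/4 = 27/4.
E[Z | box 2] = (6+5+3)/3 = 14/3.
E[Z] = (1/2)·(27/4) + (1/2)·(14/3) = 137/24.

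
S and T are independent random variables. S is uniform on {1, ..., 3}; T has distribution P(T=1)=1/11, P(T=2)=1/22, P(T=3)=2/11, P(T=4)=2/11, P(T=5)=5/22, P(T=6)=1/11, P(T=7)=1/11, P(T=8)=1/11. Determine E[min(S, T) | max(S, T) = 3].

P(max(S, T) = 3) = 5/22.
Summing min(S,T)·P(x,y) over outcomes with max(S, T) = 3 gives 14/33.
E[min(S, T) | max(S, T) = 3] = (14/33) / (5/22) = 28/15.

28/15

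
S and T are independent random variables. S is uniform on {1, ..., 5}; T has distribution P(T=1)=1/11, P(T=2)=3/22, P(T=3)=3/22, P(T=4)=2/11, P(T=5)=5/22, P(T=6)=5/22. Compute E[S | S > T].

37/9

P(S > T) = 27/110.
Summing S·P(x,y) over outcomes with S > T gives 111/110.
E[S | S > T] = (111/110) / (27/110) = 37/9.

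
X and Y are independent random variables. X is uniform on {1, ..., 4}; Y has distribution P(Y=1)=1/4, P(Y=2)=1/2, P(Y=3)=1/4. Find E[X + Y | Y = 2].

P(Y = 2) = 1/2.
Summing (X+Y)·P(x,y) over outcomes with Y = 2 gives 9/4.
E[X + Y | Y = 2] = (9/4) / (1/2) = 9/2.

9/2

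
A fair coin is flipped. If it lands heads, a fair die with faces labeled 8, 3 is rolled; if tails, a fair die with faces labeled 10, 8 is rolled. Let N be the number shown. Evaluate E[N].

E[N | heads] = (8+3)/2 = 11/2.
E[N | tails] = (10+8)/2 = 9.
E[N] = (1/2)·(11/2) + (1/2)·(9) = 29/4.

29/4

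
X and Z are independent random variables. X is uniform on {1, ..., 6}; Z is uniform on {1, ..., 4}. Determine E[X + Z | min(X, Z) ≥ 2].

P(min(X, Z) ≥ 2) = 5/8.
Summing (X+Z)·P(x,y) over outcomes with min(X, Z) ≥ 2 gives 35/8.
E[X + Z | min(X, Z) ≥ 2] = (35/8) / (5/8) = 7.

7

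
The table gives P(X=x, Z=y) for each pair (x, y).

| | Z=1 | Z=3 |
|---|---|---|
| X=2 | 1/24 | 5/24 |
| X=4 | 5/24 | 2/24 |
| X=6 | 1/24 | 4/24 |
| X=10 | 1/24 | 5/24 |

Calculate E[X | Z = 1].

P(Z = 1) = 1/3.
Σ X·P over the event = 2·(1/24) + 4·(5/24) + 6·(1/24) + 10·(1/24) = 19/12.
E[X | Z = 1] = (19/12) / (1/3) = 19/4.

19/4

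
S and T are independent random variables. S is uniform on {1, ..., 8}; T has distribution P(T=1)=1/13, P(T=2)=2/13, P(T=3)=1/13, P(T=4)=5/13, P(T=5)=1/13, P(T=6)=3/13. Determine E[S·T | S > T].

P(S > T) = 53/104.
Summing ST·P(x,y) over outcomes with S > T gives 144/13.
E[S·T | S > T] = (144/13) / (53/104) = 1152/53.

1152/53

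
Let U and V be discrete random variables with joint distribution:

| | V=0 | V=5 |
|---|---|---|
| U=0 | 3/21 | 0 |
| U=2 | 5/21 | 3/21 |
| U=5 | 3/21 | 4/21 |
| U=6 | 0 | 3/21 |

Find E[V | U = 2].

P(U = 2) = 8/21.
Σ V·P over the event = 0·(5/21) + 5·(3/21) = 5/7.
E[V | U = 2] = (5/7) / (8/21) = 15/8.

15/8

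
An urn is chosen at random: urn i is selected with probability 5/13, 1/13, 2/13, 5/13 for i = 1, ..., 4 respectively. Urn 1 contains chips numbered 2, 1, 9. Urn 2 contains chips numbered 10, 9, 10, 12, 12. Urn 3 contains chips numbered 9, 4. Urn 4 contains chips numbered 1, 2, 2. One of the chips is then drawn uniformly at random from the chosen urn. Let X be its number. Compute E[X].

E[X | urn 1] = (2+1+9)/3 = 4.
E[X | urn 2] = (10+9+10+12+12)/5 = 53/5.
E[X | urn 3] = (9+4)/2 = 13/2.
E[X | urn 4] = (1+2+2)/3 = 5/3.
E[X] = (5/13)·(4) + (1/13)·(53/5) + (2/13)·(13/2) + (5/13)·(5/3) = 779/195.

779/195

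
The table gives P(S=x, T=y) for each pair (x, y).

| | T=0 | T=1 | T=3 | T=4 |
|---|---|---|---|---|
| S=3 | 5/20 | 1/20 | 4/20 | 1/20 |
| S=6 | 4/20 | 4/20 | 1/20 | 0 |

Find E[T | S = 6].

P(S = 6) = 9/20.
Summing T·P(S=x,T=y) over the conditioning event gives 7/20.
E[T | S = 6] = (7/20) / (9/20) = 7/9.

7/9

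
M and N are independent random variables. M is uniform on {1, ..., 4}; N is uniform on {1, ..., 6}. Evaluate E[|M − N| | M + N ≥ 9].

2

Outcomes with M + N ≥ 9: (3,6), (4,5), (4,6), each with probability 1/24.
E[|M − N| | M + N ≥ 9] = (3 + 1 + 2) / 3 = 2.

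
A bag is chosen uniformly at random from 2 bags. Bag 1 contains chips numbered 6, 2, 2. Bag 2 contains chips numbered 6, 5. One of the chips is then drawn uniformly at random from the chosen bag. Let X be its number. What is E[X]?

E[X | bag 1] = (6+2+2)/3 = 10/3.
E[X | bag 2] = (6+5)/2 = 11/2.
By the law of total expectation,
E[X] = (1/2)·(10/3) + (1/2)·(11/2) = 53/12.

53/12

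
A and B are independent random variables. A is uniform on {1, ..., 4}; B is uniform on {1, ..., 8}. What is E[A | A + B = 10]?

3

P(A + B = 10) = 3/32.
Summing A·P(x,y) over outcomes with A + B = 10 gives 9/32.
E[A | A + B = 10] = (9/32) / (3/32) = 3.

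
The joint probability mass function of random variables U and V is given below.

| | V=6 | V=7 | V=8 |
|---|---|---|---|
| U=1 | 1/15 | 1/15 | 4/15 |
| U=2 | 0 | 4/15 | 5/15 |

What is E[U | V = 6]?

1

P(V = 6) = 1/15.
Σ U·P over the event = 1·(1/15) = 1/15.
E[U | V = 6] = (1/15) / (1/15) = 1.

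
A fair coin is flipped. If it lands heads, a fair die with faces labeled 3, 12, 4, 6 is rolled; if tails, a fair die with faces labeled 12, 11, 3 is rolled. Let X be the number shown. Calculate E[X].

E[X | heads] = (3+12+4+6)/4 = 25/4.
E[X | tails] = (12+11+3)/3 = 26/3.
E[X] = (1/2)·(25/4) + (1/2)·(26/3) = 179/24.

179/24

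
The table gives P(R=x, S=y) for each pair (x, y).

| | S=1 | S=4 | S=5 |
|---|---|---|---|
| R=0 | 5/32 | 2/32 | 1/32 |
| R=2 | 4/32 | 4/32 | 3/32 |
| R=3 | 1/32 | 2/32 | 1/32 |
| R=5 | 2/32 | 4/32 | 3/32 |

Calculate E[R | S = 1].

7/4

P(S = 1) = 3/8.
Σ R·P over the event = 0·(5/32) + 2·(4/32) + 3·(1/32) + 5·(2/32) = 21/32.
E[R | S = 1] = (21/32) / (3/8) = 7/4.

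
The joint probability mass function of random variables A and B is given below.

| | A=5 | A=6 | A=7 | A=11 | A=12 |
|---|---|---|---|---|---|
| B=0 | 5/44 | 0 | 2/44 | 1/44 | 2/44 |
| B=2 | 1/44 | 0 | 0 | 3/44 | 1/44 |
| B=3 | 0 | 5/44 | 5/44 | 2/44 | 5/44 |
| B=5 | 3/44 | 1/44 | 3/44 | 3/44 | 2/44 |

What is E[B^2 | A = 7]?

12

P(A = 7) = 5/22.
Σ B^2·P over the event = 0·(2/44) + 9·(5/44) + 25·(3/44) = 30/11.
E[B^2 | A = 7] = (30/11) / (5/22) = 12.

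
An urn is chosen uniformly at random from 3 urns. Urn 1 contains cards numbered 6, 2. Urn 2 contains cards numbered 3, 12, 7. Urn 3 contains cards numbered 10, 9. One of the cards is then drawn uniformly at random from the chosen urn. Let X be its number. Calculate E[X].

E[X | urn 1] = (6+2)/2 = 4.
E[X | urn 2] = (3+12+7)/3 = 22/3.
E[X | urn 3] = (10+9)/2 = 19/2.
E[X] = (1/3)·(4) + (1/3)·(22/3) + (1/3)·(19/2) = 125/18.

125/18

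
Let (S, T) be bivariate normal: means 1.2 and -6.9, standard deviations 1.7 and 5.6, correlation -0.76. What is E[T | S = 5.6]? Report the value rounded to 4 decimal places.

For a bivariate normal, E[T | S=x] = μ_T + ρ·(σ_T/σ_S)·(x − μ_S).
E[T | S=5.6] = -6.9 + (-0.76)·(5.6/1.7)·(5.6 − (1.2)) = -6.9 + (-2.50353)·(4.4) = -17.9155.

-17.9155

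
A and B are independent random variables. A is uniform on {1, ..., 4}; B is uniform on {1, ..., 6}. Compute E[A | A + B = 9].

Outcomes with A + B = 9: (3,6), (4,5), each with probability 1/24.
E[A | A + B = 9] = (3 + 4) / 2 = 7/2.

7/2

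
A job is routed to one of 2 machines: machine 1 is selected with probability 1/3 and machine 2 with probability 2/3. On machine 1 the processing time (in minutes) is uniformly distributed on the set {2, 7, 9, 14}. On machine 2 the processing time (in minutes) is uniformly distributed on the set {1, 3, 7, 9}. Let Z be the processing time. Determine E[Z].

E[Z | machine 1] = (2+7+9+14)/4 = 8.
E[Z | machine 2] = (1+3+7+9)/4 = 5.
E[Z] = (1/3)·(8) + (2/3)·(5) = 6.

6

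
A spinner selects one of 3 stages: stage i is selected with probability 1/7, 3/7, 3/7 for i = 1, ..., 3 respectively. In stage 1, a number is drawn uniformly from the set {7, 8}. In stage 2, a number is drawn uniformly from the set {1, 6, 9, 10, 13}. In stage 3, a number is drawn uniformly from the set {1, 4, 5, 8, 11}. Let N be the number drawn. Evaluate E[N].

69/10

E[N | stage 1] = (7+8)/2 = 15/2.
E[N | stage 2] = (1+6+9+10+13)/5 = 39/5.
E[N | stage 3] = (1+4+5+8+11)/5 = 29/5.
By the law of total expectation,
E[N] = (1/7)·(15/2) + (3/7)·(39/5) + (3/7)·(29/5) = 69/10.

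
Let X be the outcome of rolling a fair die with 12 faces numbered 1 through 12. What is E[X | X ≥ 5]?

Given X ≥ 5, X is equally likely to be any of {5, 6, 7, 8, 9, 10, 11, 12}.
E[X | X ≥ 5] = (5 + 6 + 7 + 8 + 9 + 10 + 11 + 12) / 8 = 17/2.

17/2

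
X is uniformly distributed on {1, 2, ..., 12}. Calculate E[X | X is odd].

Given X is odd, X is equally likely to be any of {1, 3, 5, 7, 9, 11}.
E[X | X is odd] = (1 + 3 + 5 + 7 + 9 + 11) / 6 = 6.

6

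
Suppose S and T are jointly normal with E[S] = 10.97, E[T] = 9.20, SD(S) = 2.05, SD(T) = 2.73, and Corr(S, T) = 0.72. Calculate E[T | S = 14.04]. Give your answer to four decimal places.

12.1436

The regression of T on S has slope ρ·σ_T/σ_S and passes through (μ_S, μ_T).
E[T | S=14.04] = 9.20 + (0.72)·(2.73/2.05)·(14.04 − (10.97)) = 9.20 + (0.95883)·(3.07) = 12.1436.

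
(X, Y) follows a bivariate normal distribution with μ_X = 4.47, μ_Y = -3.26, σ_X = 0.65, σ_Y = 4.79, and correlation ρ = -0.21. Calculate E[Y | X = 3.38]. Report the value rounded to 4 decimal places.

The regression of Y on X has slope ρ·σ_Y/σ_X and passes through (μ_X, μ_Y).
E[Y | X=3.38] = -3.26 + (-0.21)·(4.79/0.65)·(3.38 − (4.47)) = -3.26 + (-1.5475)·(-1.09) = -1.5732.

-1.5732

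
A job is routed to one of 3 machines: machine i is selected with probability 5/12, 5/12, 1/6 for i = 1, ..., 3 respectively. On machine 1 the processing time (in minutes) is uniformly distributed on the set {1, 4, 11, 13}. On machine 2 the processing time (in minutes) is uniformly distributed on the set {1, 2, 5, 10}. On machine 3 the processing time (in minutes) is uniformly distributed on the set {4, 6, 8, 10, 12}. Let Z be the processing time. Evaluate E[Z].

E[Z | machine 1] = (1+4+11+13)/4 = 29/4.
E[Z | machine 2] = (1+2+5+10)/4 = 9/2.
E[Z | machine 3] = (4+6+8+10+12)/5 = 8.
By the law of total expectation,
E[Z] = (5/12)·(29/4) + (5/12)·(9/2) + (1/6)·(8) = 299/48.

299/48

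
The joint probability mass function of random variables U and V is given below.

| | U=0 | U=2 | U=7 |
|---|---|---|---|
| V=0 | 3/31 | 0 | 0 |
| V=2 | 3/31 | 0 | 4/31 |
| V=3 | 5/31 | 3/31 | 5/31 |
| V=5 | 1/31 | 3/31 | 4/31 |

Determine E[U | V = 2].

P(V = 2) = 7/31.
Σ U·P over the event = 0·(3/31) + 7·(4/31) = 28/31.
E[U | V = 2] = (28/31) / (7/31) = 4.

4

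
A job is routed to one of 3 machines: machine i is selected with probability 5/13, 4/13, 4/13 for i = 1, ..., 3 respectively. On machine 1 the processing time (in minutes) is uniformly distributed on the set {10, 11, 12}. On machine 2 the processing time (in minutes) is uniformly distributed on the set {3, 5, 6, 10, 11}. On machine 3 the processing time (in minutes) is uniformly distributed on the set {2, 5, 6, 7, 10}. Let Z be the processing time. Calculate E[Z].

E[Z | machine 1] = (10+11+12)/3 = 11.
E[Z | machine 2] = (3+5+6+10+11)/5 = 7.
E[Z | machine 3] = (2+5+6+7+10)/5 = 6.
By the law of total expectation,
E[Z] = (5/13)·(11) + (4/13)·(7) + (4/13)·(6) = 107/13.

107/13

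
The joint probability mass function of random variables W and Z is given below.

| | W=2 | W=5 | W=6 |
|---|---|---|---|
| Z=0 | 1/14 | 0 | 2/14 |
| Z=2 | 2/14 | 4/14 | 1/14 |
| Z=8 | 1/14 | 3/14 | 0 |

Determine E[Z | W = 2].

3

P(W = 2) = 2/7.
Σ Z·P over the event = 0·(1/14) + 2·(2/14) + 8·(1/14) = 6/7.
E[Z | W = 2] = (6/7) / (2/7) = 3.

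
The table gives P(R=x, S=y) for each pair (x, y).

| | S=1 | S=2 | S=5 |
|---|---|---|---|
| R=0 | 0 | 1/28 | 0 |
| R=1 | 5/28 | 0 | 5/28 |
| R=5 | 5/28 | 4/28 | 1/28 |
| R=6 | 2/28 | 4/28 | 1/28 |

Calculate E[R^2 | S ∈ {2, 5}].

P(S ∈ {2, 5}) = 4/7.
Σ R^2·P over the event = 0·(1/28) + 1·(5/28) + 25·(4/28) + 25·(1/28) + 36·(4/28) + 36·(1/28) = 155/14.
E[R^2 | S ∈ {2, 5}] = (155/14) / (4/7) = 155/8.

155/8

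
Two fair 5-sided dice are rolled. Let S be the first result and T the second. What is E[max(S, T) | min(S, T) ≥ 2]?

33/8

P(min(S, T) ≥ 2) = 16/25.
Summing max(S,T)·P(x,y) over outcomes with min(S, T) ≥ 2 gives 66/25.
E[max(S, T) | min(S, T) ≥ 2] = (66/25) / (16/25) = 33/8.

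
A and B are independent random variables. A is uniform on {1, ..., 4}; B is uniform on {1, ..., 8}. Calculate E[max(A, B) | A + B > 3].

P(A + B > 3) = 29/32.
Summing max(A,B)·P(x,y) over outcomes with A + B > 3 gives 149/32.
E[max(A, B) | A + B > 3] = (149/32) / (29/32) = 149/29.

149/29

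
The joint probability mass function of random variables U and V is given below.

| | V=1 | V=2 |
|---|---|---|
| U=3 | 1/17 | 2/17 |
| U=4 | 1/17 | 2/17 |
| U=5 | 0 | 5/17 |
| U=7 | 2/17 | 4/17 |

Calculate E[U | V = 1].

P(V = 1) = 4/17.
Σ U·P over the event = 3·(1/17) + 4·(1/17) + 7·(2/17) = 21/17.
E[U | V = 1] = (21/17) / (4/17) = 21/4.

21/4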